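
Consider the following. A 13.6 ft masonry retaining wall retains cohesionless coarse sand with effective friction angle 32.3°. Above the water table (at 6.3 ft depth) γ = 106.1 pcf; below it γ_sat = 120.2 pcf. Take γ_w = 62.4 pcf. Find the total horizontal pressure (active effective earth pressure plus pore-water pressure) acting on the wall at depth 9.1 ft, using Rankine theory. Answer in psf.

427 psf

K_a = (1 − sin φ)/(1 + sin φ) = 0.3035.
γ' = 120.2 − 62.4 = 57.80 pcf.
Effective vertical stress at 9.1 ft: σ'_v = 106.1×6.3 + 57.80×2.80 = 830.3 psf.
σ'_h = K_a σ'_v = 0.3035 × 830.3 = 252.0 psf; u = γ_w × 2.80 = 174.7 psf.
Total σ_h = 252.0 + 174.7 = 426.7 psf.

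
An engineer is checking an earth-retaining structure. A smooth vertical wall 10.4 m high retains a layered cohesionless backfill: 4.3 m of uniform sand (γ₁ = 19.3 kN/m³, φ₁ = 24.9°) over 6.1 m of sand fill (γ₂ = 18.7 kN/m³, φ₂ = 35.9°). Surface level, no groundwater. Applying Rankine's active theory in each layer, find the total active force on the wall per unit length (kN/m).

K_a1 = tan²(45°−24.9°/2) = 0.4074; K_a2 = tan²(45°−35.9°/2) = 0.2607.
Layer 1: σ at base = K_a1 γ₁ h₁ = 33.81 kPa; P₁ = ½×33.81×4.3 = 72.70.
Layer 2: σ_v at top = γ₁h₁ = 82.99; σ_h top = K_a2×82.99 = 21.64; σ_h base = K_a2×(82.99+18.7×6.1) = 51.38.
P₂ = ½(21.64+51.38)×6.1 = 222.7. Total P_a = 72.70+222.7 = 295.4 kN/m.

295 kN/m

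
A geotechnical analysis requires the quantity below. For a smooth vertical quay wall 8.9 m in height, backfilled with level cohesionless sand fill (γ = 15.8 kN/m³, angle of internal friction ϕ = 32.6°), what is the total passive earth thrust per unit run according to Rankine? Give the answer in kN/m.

K_p = tan²(45° + φ/2) = 3.336.
P_p = ½ K_p γ H² = 0.5 × 3.336 × 15.8 × 8.9² = 2088 kN/m.

2090 kN/m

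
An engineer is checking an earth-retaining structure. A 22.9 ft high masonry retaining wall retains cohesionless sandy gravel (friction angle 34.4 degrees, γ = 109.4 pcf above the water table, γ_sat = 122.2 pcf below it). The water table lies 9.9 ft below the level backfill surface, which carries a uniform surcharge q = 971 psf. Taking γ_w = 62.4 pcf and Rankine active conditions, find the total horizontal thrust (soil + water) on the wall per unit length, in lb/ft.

18300 lb/ft

K_a = tan²(45° − φ/2) = 0.2780.
γ' = 122.2 − 62.4 = 59.80 pcf. h₂ = H − d_w = 13.0 ft.
σ'_h: at surface K_a·q = 269.9; at WT K_a(q+γd_w) = 571.0; at base K_a(q+γd_w+γ'h₂) = 787.1 psf.
P₁ = ½(269.9+571.0)×9.9 = 4163; P₂ = ½(571.0+787.1)×13.0 = 8828; P_w = ½γ_w h₂² = 5273.
Total = 4163+8828+5273 = 18260 lb/ft.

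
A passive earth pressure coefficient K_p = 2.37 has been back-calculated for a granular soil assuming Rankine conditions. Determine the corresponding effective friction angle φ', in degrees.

24.0°

K_p = (1+sin φ)/(1−sin φ) ⇒ sin φ = (K_p − 1)/(K_p + 1) = 0.4065.
φ = arcsin(0.4065) = 23.99°.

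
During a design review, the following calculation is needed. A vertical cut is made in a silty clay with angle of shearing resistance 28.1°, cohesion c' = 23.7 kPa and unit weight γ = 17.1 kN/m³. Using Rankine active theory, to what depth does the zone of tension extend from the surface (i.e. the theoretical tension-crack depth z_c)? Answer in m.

4.62 m

K_a = tan²(45° − 28.1°/2) = 0.3596; √K_a = 0.5997.
The active pressure is zero where K_a γ z = 2c√K_a, so z_c = 2c/(γ√K_a) = 2×23.7/(17.1×0.5997) = 4.622 m.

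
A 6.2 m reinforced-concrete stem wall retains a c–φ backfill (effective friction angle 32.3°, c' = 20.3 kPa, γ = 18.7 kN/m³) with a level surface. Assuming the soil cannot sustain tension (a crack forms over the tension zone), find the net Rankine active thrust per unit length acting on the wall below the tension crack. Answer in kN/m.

K_a = 0.3035; √K_a = 0.5509.
Tension-crack depth z_c = 2c/(γ√K_a) = 2×20.3/(18.7×0.5509) = 3.941 m.
σ_a at base = K_a γ H − 2c√K_a = 0.3035×18.7×6.2 − 2×20.3×0.5509 = 12.82 kPa.
P_a = ½ × 12.82 × (H − z_c) = 0.5×12.82×2.259 = 14.48 kN/m.

14.5 kN/m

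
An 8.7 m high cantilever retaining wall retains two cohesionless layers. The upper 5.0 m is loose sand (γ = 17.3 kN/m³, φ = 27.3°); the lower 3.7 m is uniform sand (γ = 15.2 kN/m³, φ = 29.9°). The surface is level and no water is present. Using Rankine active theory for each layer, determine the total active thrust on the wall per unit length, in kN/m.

K_a1 = tan²(45°−27.3°/2) = 0.3711; K_a2 = tan²(45°−29.9°/2) = 0.3347.
Layer 1: σ at base = K_a1 γ₁ h₁ = 32.10 kPa; P₁ = ½×32.10×5.0 = 80.26.
Layer 2: σ_v at top = γ₁h₁ = 86.50; σ_h top = K_a2×86.50 = 28.95; σ_h base = K_a2×(86.50+15.2×3.7) = 47.77.
P₂ = ½(28.95+47.77)×3.7 = 141.9. Total P_a = 80.26+141.9 = 222.2 kN/m.

222 kN/m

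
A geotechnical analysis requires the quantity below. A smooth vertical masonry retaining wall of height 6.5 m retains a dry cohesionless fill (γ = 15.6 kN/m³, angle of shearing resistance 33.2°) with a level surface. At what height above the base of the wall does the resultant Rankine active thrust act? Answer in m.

K_a = 0.2924.
The pressure distribution is triangular, so the resultant acts at H/3 above the base = 6.5/3 = 2.167 m.

2.17 m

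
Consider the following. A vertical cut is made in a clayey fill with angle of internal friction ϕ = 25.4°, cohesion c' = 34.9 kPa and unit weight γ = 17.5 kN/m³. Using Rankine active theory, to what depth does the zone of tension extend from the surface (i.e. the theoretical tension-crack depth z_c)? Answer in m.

K_a = tan²(45° − 25.4°/2) = 0.3996; √K_a = 0.6322.
The active pressure is zero where K_a γ z = 2c√K_a, so z_c = 2c/(γ√K_a) = 2×34.9/(17.5×0.6322) = 6.309 m.

6.31 m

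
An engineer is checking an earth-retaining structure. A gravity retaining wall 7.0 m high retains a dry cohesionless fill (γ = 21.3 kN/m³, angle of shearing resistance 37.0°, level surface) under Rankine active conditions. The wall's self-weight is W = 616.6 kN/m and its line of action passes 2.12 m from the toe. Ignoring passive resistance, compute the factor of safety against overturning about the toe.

4.32

K_a = tan²(45° − 37.0°/2) = 0.2486.
P_a = ½K_aγH² = 0.5×0.2486×21.3×7.0² = 129.7 kN/m, acting at H/3 = 2.333 m above the base.
Overturning moment M_o = P_a × H/3 = 129.7 × 2.333 = 302.7.
Resisting moment M_r = W × 2.12 = 616.6 × 2.12 = 1307.
FS_overturning = M_r/M_o = 1307/302.7 = 4.319.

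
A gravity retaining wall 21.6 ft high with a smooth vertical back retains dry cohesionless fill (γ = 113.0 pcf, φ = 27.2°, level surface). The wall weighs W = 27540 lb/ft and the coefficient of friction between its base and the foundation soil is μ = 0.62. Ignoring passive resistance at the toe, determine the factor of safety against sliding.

K_a = tan²(45° − 27.2°/2) = 0.3726.
P_a = ½K_aγH² = 0.5×0.3726×113.0×21.6² = 9822 lb/ft, acting at H/3 = 7.200 ft above the base.
FS_sliding = μW / P_a = 0.62×27540 / 9822 = 1.738.

1.74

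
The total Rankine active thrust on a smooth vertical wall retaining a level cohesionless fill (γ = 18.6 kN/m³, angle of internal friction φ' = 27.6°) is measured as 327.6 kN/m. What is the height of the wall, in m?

9.80 m

K_a = 0.3668. P_a = ½ K_a γ H² ⇒ H = √(2P_a/(K_a γ)).
H = √(2×327.6/(0.3668×18.6)) = 9.800 m.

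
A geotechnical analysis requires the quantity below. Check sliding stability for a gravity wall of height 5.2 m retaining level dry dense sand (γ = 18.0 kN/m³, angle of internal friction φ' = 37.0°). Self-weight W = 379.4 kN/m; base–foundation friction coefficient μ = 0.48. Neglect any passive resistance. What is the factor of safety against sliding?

K_a = tan²(45° − 37.0°/2) = 0.2486.
P_a = ½K_aγH² = 0.5×0.2486×18.0×5.2² = 60.50 kN/m, acting at H/3 = 1.733 m above the base.
FS_sliding = μW / P_a = 0.48×379.4 / 60.50 = 3.010.

3.01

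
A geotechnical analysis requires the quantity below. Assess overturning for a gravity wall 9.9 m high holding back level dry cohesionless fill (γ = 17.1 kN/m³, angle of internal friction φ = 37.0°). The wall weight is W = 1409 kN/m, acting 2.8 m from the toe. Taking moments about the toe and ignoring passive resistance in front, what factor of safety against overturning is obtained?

K_a = tan²(45° − 37.0°/2) = 0.2486.
P_a = ½K_aγH² = 0.5×0.2486×17.1×9.9² = 208.3 kN/m, acting at H/3 = 3.300 m above the base.
Overturning moment M_o = P_a × H/3 = 208.3 × 3.300 = 687.4.
Resisting moment M_r = W × 2.8 = 1409 × 2.8 = 3945.
FS_overturning = M_r/M_o = 3945/687.4 = 5.739.

5.74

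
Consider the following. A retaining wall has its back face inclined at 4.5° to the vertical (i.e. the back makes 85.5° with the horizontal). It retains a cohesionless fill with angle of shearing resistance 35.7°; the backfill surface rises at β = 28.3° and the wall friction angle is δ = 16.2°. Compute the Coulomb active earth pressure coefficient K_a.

K_a = sin²(α+φ) / [sin²α · sin(α−δ) · (1 + √{sin(φ+δ)sin(φ−β) / (sin(α−δ)sin(α+β))})²].
With α = 85.5°, φ = 35.7°, δ = 16.2°, β = 28.3°: K_a = 0.4356.

0.436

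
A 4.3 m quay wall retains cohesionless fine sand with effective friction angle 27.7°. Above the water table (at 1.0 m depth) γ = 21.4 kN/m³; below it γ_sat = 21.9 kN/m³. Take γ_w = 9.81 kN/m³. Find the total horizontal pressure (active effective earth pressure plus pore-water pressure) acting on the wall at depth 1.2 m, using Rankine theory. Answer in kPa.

K_a = (1 − sin φ)/(1 + sin φ) = 0.3653.
γ' = 21.9 − 9.81 = 12.09 kN/m³.
Effective vertical stress at 1.2 m: σ'_v = 21.4×1.0 + 12.09×0.200 = 23.82 kPa.
σ'_h = K_a σ'_v = 0.3653 × 23.82 = 8.702 kPa; u = γ_w × 0.200 = 1.962 kPa.
Total σ_h = 8.702 + 1.962 = 10.66 kPa.

10.7 kPa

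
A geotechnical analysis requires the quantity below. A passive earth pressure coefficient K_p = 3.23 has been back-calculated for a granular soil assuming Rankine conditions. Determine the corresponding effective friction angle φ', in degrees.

31.8°

K_p = (1+sin φ)/(1−sin φ) ⇒ sin φ = (K_p − 1)/(K_p + 1) = 0.5272.
φ = arcsin(0.5272) = 31.82°.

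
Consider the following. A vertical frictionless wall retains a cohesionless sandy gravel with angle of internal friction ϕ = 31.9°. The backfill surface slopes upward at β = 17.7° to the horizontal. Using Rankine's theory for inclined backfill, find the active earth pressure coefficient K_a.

0.358

K_a = cos β · (cos β − √(cos²β − cos²φ)) / (cos β + √(cos²β − cos²φ)).
cos β = 0.9527, cos φ = 0.8490, √(cos²β − cos²φ) = 0.4322.
K_a = 0.9527 × (0.9527 − 0.4322)/(0.9527 + 0.4322) = 0.3580.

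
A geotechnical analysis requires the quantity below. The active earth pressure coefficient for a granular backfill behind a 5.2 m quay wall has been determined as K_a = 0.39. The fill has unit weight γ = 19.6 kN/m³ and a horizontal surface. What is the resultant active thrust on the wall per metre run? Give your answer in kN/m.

P = ½ K_a γ H² = 0.5 × 0.39 × 19.6 × 5.2² = 103.3 kN/m.

103 kN/m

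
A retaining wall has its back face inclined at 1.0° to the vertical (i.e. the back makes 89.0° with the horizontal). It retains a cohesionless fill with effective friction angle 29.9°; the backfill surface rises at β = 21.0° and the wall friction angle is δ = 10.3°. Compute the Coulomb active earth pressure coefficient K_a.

K_a = sin²(α+φ) / [sin²α · sin(α−δ) · (1 + √{sin(φ+δ)sin(φ−β) / (sin(α−δ)sin(α+β))})²].
With α = 89.0°, φ = 29.9°, δ = 10.3°, β = 21.0°: K_a = 0.4425.

0.443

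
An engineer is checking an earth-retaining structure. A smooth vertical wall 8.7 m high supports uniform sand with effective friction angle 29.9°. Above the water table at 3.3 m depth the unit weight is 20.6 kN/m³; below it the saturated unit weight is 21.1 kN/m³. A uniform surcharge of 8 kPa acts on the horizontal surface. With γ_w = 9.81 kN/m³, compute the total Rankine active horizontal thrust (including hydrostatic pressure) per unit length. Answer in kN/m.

382 kN/m

K_a = tan²(45° − φ/2) = 0.3347.
γ' = 21.1 − 9.81 = 11.29 kN/m³. h₂ = H − d_w = 5.4 m.
σ'_h: at surface K_a·q = 2.677; at WT K_a(q+γd_w) = 25.43; at base K_a(q+γd_w+γ'h₂) = 45.83 kPa.
P₁ = ½(2.677+25.43)×3.3 = 46.38; P₂ = ½(25.43+45.83)×5.4 = 192.4; P_w = ½γ_w h₂² = 143.0.
Total = 46.38+192.4+143.0 = 381.8 kN/m.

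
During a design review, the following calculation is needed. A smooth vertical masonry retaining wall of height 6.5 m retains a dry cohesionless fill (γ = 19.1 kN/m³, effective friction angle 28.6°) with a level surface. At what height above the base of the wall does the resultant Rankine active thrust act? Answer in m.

2.17 m

K_a = 0.3525.
The pressure distribution is triangular, so the resultant acts at H/3 above the base = 6.5/3 = 2.167 m.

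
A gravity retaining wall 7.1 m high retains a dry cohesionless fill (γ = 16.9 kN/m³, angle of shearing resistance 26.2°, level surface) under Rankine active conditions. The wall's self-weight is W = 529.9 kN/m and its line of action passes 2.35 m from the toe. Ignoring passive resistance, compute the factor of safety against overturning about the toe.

K_a = tan²(45° − 26.2°/2) = 0.3874.
P_a = ½K_aγH² = 0.5×0.3874×16.9×7.1² = 165.0 kN/m, acting at H/3 = 2.367 m above the base.
Overturning moment M_o = P_a × H/3 = 165.0 × 2.367 = 390.6.
Resisting moment M_r = W × 2.35 = 529.9 × 2.35 = 1245.
FS_overturning = M_r/M_o = 1245/390.6 = 3.188.

3.19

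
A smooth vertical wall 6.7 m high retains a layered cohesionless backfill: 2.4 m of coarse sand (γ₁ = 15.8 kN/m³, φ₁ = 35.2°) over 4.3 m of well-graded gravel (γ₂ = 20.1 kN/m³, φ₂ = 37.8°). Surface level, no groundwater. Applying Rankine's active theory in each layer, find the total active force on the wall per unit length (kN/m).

96.0 kN/m

K_a1 = tan²(45°−35.2°/2) = 0.2687; K_a2 = tan²(45°−37.8°/2) = 0.2400.
Layer 1: σ at base = K_a1 γ₁ h₁ = 10.19 kPa; P₁ = ½×10.19×2.4 = 12.23.
Layer 2: σ_v at top = γ₁h₁ = 37.92; σ_h top = K_a2×37.92 = 9.101; σ_h base = K_a2×(37.92+20.1×4.3) = 29.84.
P₂ = ½(9.101+29.84)×4.3 = 83.73. Total P_a = 12.23+83.73 = 95.96 kN/m.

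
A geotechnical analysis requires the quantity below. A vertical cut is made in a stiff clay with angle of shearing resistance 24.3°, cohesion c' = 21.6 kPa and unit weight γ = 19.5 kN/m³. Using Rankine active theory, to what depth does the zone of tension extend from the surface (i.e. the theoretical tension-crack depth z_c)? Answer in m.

3.43 m

K_a = tan²(45° − 24.3°/2) = 0.4169; √K_a = 0.6457.
The active pressure is zero where K_a γ z = 2c√K_a, so z_c = 2c/(γ√K_a) = 2×21.6/(19.5×0.6457) = 3.431 m.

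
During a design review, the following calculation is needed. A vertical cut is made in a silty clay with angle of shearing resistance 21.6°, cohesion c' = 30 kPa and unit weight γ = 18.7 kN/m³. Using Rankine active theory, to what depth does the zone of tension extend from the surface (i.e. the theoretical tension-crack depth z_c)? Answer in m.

4.72 m

K_a = tan²(45° − 21.6°/2) = 0.4619; √K_a = 0.6796.
The active pressure is zero where K_a γ z = 2c√K_a, so z_c = 2c/(γ√K_a) = 2×30/(18.7×0.6796) = 4.721 m.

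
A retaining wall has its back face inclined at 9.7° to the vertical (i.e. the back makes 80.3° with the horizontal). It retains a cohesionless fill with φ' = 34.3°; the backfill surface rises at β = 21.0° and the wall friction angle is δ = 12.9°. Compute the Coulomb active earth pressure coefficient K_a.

0.450

K_a = sin²(α+φ) / [sin²α · sin(α−δ) · (1 + √{sin(φ+δ)sin(φ−β) / (sin(α−δ)sin(α+β))})²].
With α = 80.3°, φ = 34.3°, δ = 12.9°, β = 21.0°: K_a = 0.4496.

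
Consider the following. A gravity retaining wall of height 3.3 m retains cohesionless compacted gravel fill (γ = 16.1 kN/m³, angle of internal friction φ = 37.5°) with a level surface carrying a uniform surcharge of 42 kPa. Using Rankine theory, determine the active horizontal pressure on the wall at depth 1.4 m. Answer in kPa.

15.7 kPa

K_a = (1 − sin φ)/(1 + sin φ) = 0.2432.
σ_v = γz + q = 16.1 × 1.4 + 42 = 64.54 kPa.
σ_h = K_a σ_v = 0.2432 × 64.54 = 15.70 kPa.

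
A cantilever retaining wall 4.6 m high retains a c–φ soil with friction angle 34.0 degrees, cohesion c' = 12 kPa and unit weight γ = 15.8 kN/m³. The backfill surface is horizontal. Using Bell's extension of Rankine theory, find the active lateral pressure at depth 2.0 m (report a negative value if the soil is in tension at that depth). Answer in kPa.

-3.83 kPa

K_a = (1 − sin φ)/(1 + sin φ) = 0.2827.
σ_a = K_a γ z − 2c√K_a = 0.2827×15.8×2.0 − 2×12×0.5317 = -3.827 kPa.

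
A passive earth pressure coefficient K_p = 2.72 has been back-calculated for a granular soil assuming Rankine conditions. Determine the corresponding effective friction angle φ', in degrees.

K_p = (1+sin φ)/(1−sin φ) ⇒ sin φ = (K_p − 1)/(K_p + 1) = 0.4624.
φ = arcsin(0.4624) = 27.54°.

27.5°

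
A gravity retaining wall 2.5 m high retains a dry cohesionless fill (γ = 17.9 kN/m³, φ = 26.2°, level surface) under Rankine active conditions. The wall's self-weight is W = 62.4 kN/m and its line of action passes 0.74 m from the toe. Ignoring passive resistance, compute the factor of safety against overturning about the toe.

K_a = tan²(45° − 26.2°/2) = 0.3874.
P_a = ½K_aγH² = 0.5×0.3874×17.9×2.5² = 21.67 kN/m, acting at H/3 = 0.8333 m above the base.
Overturning moment M_o = P_a × H/3 = 21.67 × 0.8333 = 18.06.
Resisting moment M_r = W × 0.74 = 62.4 × 0.74 = 46.18.
FS_overturning = M_r/M_o = 46.18/18.06 = 2.557.

2.56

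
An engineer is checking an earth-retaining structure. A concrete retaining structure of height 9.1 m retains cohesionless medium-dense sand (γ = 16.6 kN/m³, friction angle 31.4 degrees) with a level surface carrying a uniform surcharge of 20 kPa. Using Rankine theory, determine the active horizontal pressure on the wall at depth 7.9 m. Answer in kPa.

47.6 kPa

K_a = (1 − sin φ)/(1 + sin φ) = 0.3149.
σ_v = γz + q = 16.6 × 7.9 + 20 = 151.1 kPa.
σ_h = K_a σ_v = 0.3149 × 151.1 = 47.60 kPa.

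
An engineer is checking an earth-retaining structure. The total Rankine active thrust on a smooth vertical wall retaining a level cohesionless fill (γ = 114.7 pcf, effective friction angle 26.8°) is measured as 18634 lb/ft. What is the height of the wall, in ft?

K_a = 0.3785. P_a = ½ K_a γ H² ⇒ H = √(2P_a/(K_a γ)).
H = √(2×18634/(0.3785×114.7)) = 29.30 ft.

29.3 ft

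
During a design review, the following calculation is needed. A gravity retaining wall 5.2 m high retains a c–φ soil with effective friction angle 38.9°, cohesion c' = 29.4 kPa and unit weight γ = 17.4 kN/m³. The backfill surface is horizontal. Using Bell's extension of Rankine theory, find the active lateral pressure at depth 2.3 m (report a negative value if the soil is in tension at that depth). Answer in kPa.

K_a = (1 − sin φ)/(1 + sin φ) = 0.2285.
σ_a = K_a γ z − 2c√K_a = 0.2285×17.4×2.3 − 2×29.4×0.4780 = -18.96 kPa.

-19.0 kPa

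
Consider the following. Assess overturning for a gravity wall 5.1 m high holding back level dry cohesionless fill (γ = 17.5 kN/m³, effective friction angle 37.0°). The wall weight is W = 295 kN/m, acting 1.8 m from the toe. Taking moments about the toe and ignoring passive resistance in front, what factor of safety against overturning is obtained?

K_a = tan²(45° − 37.0°/2) = 0.2486.
P_a = ½K_aγH² = 0.5×0.2486×17.5×5.1² = 56.57 kN/m, acting at H/3 = 1.700 m above the base.
Overturning moment M_o = P_a × H/3 = 56.57 × 1.700 = 96.18.
Resisting moment M_r = W × 1.8 = 295 × 1.8 = 531.0.
FS_overturning = M_r/M_o = 531.0/96.18 = 5.521.

5.52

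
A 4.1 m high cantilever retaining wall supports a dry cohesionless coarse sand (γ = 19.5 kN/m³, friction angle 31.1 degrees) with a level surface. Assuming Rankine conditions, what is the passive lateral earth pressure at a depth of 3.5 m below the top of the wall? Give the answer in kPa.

K_p = (1 + sin φ)/(1 − sin φ) = 3.137.
σ_h = K_p γ z = 3.137 × 19.5 × 3.5 = 214.1 kPa.

214 kPa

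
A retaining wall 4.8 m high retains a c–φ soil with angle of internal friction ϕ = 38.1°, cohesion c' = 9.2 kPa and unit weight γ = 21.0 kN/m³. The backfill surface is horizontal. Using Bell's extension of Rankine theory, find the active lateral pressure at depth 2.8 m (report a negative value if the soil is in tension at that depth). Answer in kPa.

4.97 kPa

K_a = (1 − sin φ)/(1 + sin φ) = 0.2368.
σ_a = K_a γ z − 2c√K_a = 0.2368×21.0×2.8 − 2×9.2×0.4867 = 4.971 kPa.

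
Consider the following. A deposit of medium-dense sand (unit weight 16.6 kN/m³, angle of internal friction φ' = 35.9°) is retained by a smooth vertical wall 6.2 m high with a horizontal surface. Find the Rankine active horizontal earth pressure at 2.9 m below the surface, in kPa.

K_a = (1 − sin φ)/(1 + sin φ) = 0.2607.
σ_h = K_a γ z = 0.2607 × 16.6 × 2.9 = 12.55 kPa.

12.6 kPa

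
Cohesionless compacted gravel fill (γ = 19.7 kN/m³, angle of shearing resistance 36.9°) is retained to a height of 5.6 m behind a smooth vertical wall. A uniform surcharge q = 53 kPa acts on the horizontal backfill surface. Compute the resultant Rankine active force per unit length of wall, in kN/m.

151 kN/m

K_a = tan²(45° − φ/2) = 0.2497.
Soil triangle: ½ K_a γ H² = 0.5×0.2497×19.7×5.6² = 77.12 kN/m.
Surcharge rectangle: K_a q H = 0.2497×53×5.6 = 74.10 kN/m.
Total = 77.12 + 74.10 = 151.2 kN/m.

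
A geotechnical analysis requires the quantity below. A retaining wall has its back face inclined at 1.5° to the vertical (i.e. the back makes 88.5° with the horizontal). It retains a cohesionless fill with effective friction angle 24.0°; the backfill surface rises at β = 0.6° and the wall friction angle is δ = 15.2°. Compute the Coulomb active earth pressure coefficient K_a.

0.390

K_a = sin²(α+φ) / [sin²α · sin(α−δ) · (1 + √{sin(φ+δ)sin(φ−β) / (sin(α−δ)sin(α+β))})²].
With α = 88.5°, φ = 24.0°, δ = 15.2°, β = 0.6°: K_a = 0.3901.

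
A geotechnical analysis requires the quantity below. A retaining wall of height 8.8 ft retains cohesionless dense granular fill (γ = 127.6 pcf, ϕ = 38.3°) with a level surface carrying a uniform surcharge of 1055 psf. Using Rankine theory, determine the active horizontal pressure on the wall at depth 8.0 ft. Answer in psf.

K_a = (1 − sin φ)/(1 + sin φ) = 0.2347.
σ_v = γz + q = 127.6 × 8.0 + 1055 = 2076 psf.
σ_h = K_a σ_v = 0.2347 × 2076 = 487.3 psf.

487 psf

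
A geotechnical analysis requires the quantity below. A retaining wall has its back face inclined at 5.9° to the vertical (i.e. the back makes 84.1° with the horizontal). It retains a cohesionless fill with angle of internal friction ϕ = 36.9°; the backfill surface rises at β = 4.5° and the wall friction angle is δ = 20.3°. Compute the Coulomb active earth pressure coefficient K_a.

0.283

K_a = sin²(α+φ) / [sin²α · sin(α−δ) · (1 + √{sin(φ+δ)sin(φ−β) / (sin(α−δ)sin(α+β))})²].
With α = 84.1°, φ = 36.9°, δ = 20.3°, β = 4.5°: K_a = 0.2835.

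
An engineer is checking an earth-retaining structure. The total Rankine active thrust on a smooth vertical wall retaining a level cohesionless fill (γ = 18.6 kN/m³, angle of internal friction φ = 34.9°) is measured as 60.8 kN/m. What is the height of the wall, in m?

K_a = 0.2721. P_a = ½ K_a γ H² ⇒ H = √(2P_a/(K_a γ)).
H = √(2×60.8/(0.2721×18.6)) = 4.901 m.

4.90 m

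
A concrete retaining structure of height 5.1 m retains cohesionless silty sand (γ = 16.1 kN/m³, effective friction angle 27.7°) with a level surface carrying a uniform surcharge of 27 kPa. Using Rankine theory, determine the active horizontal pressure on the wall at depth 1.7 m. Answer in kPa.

K_a = (1 − sin φ)/(1 + sin φ) = 0.3653.
σ_v = γz + q = 16.1 × 1.7 + 27 = 54.37 kPa.
σ_h = K_a σ_v = 0.3653 × 54.37 = 19.86 kPa.

19.9 kPa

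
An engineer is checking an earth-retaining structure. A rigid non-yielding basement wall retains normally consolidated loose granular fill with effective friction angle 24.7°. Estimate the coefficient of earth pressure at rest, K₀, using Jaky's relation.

0.582

K₀ = 1 − sin φ' = 1 − sin 24.7° = 0.5821.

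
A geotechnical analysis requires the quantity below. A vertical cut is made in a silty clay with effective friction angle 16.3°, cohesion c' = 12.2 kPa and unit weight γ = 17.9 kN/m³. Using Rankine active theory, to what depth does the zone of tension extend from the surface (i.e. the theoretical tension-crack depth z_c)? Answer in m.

1.82 m

K_a = tan²(45° − 16.3°/2) = 0.5617; √K_a = 0.7495.
The active pressure is zero where K_a γ z = 2c√K_a, so z_c = 2c/(γ√K_a) = 2×12.2/(17.9×0.7495) = 1.819 m.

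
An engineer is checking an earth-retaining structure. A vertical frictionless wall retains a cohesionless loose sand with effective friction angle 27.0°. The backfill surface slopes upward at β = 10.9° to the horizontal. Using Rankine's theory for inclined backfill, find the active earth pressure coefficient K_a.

K_a = cos β · (cos β − √(cos²β − cos²φ)) / (cos β + √(cos²β − cos²φ)).
cos β = 0.9820, cos φ = 0.8910, √(cos²β − cos²φ) = 0.4127.
K_a = 0.9820 × (0.9820 − 0.4127)/(0.9820 + 0.4127) = 0.4008.

0.401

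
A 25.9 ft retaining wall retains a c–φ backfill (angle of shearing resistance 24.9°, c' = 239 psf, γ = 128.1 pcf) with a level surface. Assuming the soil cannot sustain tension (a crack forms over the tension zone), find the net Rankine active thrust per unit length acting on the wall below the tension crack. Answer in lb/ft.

10500 lb/ft

K_a = 0.4074; √K_a = 0.6383.
Tension-crack depth z_c = 2c/(γ√K_a) = 2×239/(128.1×0.6383) = 5.846 ft.
σ_a at base = K_a γ H − 2c√K_a = 0.4074×128.1×25.9 − 2×239×0.6383 = 1047 psf.
P_a = ½ × 1047 × (H − z_c) = 0.5×1047×20.05 = 10490 lb/ft.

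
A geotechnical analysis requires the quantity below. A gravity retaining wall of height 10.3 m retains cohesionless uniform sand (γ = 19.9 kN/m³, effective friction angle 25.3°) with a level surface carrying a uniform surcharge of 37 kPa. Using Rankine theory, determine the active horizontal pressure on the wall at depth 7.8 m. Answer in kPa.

77.1 kPa

K_a = (1 − sin φ)/(1 + sin φ) = 0.4012.
σ_v = γz + q = 19.9 × 7.8 + 37 = 192.2 kPa.
σ_h = K_a σ_v = 0.4012 × 192.2 = 77.12 kPa.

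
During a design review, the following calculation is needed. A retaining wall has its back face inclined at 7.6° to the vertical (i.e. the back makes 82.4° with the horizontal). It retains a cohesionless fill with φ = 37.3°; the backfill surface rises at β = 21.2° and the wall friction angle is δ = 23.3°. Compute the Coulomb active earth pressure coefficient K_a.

0.378

K_a = sin²(α+φ) / [sin²α · sin(α−δ) · (1 + √{sin(φ+δ)sin(φ−β) / (sin(α−δ)sin(α+β))})²].
With α = 82.4°, φ = 37.3°, δ = 23.3°, β = 21.2°: K_a = 0.3782.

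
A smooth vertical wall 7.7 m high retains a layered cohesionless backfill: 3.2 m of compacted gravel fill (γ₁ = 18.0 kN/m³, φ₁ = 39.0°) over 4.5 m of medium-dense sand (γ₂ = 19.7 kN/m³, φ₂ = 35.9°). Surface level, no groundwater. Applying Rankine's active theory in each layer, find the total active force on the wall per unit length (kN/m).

K_a1 = tan²(45°−39.0°/2) = 0.2275; K_a2 = tan²(45°−35.9°/2) = 0.2607.
Layer 1: σ at base = K_a1 γ₁ h₁ = 13.10 kPa; P₁ = ½×13.10×3.2 = 20.97.
Layer 2: σ_v at top = γ₁h₁ = 57.60; σ_h top = K_a2×57.60 = 15.02; σ_h base = K_a2×(57.60+19.7×4.5) = 38.13.
P₂ = ½(15.02+38.13)×4.5 = 119.6. Total P_a = 20.97+119.6 = 140.6 kN/m.

141 kN/m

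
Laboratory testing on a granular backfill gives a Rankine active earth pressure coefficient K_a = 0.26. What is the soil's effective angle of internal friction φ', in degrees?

K_a = tan²(45° − φ/2) ⇒ 45° − φ/2 = arctan(√0.26) = 27.02°.
φ = 2(45° − 27.02°) = 35.97°.

36.0°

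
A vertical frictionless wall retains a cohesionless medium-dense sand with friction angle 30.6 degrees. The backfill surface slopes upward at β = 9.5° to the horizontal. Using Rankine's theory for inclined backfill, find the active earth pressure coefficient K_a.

K_a = cos β · (cos β − √(cos²β − cos²φ)) / (cos β + √(cos²β − cos²φ)).
cos β = 0.9863, cos φ = 0.8607, √(cos²β − cos²φ) = 0.4815.
K_a = 0.9863 × (0.9863 − 0.4815)/(0.9863 + 0.4815) = 0.3392.

0.339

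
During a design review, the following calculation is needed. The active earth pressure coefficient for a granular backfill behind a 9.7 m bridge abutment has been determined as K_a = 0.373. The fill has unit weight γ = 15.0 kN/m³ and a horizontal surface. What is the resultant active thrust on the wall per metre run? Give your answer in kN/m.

263 kN/m

P = ½ K_a γ H² = 0.5 × 0.373 × 15.0 × 9.7² = 263.2 kN/m.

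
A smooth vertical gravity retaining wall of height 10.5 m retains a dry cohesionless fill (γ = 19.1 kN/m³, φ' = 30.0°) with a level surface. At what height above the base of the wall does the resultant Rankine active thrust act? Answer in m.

3.50 m

K_a = 0.3333.
The pressure distribution is triangular, so the resultant acts at H/3 above the base = 10.5/3 = 3.500 m.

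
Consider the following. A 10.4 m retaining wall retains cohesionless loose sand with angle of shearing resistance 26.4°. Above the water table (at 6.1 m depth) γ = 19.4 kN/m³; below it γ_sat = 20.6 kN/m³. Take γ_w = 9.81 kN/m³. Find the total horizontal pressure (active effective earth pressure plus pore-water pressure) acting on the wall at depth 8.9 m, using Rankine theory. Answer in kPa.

84.6 kPa

K_a = (1 − sin φ)/(1 + sin φ) = 0.3844.
γ' = 20.6 − 9.81 = 10.79 kN/m³.
Effective vertical stress at 8.9 m: σ'_v = 19.4×6.1 + 10.79×2.80 = 148.6 kPa.
σ'_h = K_a σ'_v = 0.3844 × 148.6 = 57.11 kPa; u = γ_w × 2.80 = 27.47 kPa.
Total σ_h = 57.11 + 27.47 = 84.58 kPa.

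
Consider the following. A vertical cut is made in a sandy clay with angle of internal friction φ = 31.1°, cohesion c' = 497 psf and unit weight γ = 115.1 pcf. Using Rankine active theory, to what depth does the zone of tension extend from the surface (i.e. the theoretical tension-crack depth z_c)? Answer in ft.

15.3 ft

K_a = tan²(45° − 31.1°/2) = 0.3188; √K_a = 0.5646.
The active pressure is zero where K_a γ z = 2c√K_a, so z_c = 2c/(γ√K_a) = 2×497/(115.1×0.5646) = 15.30 ft.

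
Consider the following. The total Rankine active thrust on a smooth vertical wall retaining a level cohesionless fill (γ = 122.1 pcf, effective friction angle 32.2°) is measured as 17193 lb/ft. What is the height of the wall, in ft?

K_a = 0.3047. P_a = ½ K_a γ H² ⇒ H = √(2P_a/(K_a γ)).
H = √(2×17193/(0.3047×122.1)) = 30.40 ft.

30.4 ft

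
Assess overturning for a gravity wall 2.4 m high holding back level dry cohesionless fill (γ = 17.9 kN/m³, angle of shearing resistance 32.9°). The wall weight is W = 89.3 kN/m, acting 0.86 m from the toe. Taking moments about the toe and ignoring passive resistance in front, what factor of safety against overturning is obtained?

K_a = tan²(45° − 32.9°/2) = 0.2960.
P_a = ½K_aγH² = 0.5×0.2960×17.9×2.4² = 15.26 kN/m, acting at H/3 = 0.8000 m above the base.
Overturning moment M_o = P_a × H/3 = 15.26 × 0.8000 = 12.21.
Resisting moment M_r = W × 0.86 = 89.3 × 0.86 = 76.80.
FS_overturning = M_r/M_o = 76.80/12.21 = 6.290.

6.29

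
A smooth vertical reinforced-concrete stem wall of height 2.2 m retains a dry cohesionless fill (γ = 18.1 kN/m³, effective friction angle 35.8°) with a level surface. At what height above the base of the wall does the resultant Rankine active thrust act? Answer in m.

0.733 m

K_a = 0.2619.
The pressure distribution is triangular, so the resultant acts at H/3 above the base = 2.2/3 = 0.7333 m.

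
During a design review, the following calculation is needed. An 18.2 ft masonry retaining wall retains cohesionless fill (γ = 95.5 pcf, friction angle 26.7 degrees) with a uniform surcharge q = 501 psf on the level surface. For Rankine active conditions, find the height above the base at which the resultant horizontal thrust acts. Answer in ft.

K_a = 0.3800.
Triangular part P₁ = ½K_aγH² = 6010 at H/3 = 6.067 ft; rectangular part P₂ = K_a q H = 3465 at H/2 = 9.100 ft.
ȳ = (P₁·6.067 + P₂·9.100)/(P₁+P₂) = 7.176 ft.

7.18 ft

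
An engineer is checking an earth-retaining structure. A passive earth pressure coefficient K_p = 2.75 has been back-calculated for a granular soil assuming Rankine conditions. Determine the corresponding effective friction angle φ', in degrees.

27.8°

K_p = (1+sin φ)/(1−sin φ) ⇒ sin φ = (K_p − 1)/(K_p + 1) = 0.4667.
φ = arcsin(0.4667) = 27.82°.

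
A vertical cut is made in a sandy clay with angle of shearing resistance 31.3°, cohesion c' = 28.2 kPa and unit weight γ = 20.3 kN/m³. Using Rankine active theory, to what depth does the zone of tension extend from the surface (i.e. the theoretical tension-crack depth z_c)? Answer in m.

K_a = tan²(45° − 31.3°/2) = 0.3162; √K_a = 0.5623.
The active pressure is zero where K_a γ z = 2c√K_a, so z_c = 2c/(γ√K_a) = 2×28.2/(20.3×0.5623) = 4.941 m.

4.94 m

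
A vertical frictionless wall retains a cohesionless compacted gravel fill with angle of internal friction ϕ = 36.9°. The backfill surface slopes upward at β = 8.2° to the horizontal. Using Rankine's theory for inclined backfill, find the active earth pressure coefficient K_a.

K_a = cos β · (cos β − √(cos²β − cos²φ)) / (cos β + √(cos²β − cos²φ)).
cos β = 0.9898, cos φ = 0.7997, √(cos²β − cos²φ) = 0.5832.
K_a = 0.9898 × (0.9898 − 0.5832)/(0.9898 + 0.5832) = 0.2558.

0.256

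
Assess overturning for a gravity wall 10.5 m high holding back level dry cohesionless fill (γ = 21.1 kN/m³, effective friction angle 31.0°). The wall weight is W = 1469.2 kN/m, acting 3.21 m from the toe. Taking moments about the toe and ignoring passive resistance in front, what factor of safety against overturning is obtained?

K_a = tan²(45° − 31.0°/2) = 0.3201.
P_a = ½K_aγH² = 0.5×0.3201×21.1×10.5² = 372.3 kN/m, acting at H/3 = 3.500 m above the base.
Overturning moment M_o = P_a × H/3 = 372.3 × 3.500 = 1303.
Resisting moment M_r = W × 3.21 = 1469.2 × 3.21 = 4716.
FS_overturning = M_r/M_o = 4716/1303 = 3.619.

3.62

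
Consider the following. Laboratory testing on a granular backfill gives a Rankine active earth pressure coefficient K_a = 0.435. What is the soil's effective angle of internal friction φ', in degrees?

K_a = tan²(45° − φ/2) ⇒ 45° − φ/2 = arctan(√0.435) = 33.41°.
φ = 2(45° − 33.41°) = 23.19°.

23.2°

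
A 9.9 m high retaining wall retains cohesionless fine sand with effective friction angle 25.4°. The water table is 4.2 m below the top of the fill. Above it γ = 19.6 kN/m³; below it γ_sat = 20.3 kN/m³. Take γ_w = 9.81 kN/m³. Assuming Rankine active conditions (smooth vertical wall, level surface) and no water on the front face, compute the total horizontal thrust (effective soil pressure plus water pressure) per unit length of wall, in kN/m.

K_a = tan²(45° − φ/2) = 0.3996.
γ' = 20.3 − 9.81 = 10.49 kN/m³. Depth below WT = 5.7 m.
σ'_h at WT = K_a γ d_w = 32.90 kPa; at base = 32.90 + K_a γ' × 5.7 = 56.79 kPa.
P₁ (0–4.2 m) = ½×32.90×4.2 = 69.09. P₂ (4.2–9.9 m) = ½(32.90+56.79)×5.7 = 255.6.
P_w = ½ γ_w h₂² = 0.5×9.81×5.7² = 159.4. Total = 69.09+255.6+159.4 = 484.1 kN/m.

484 kN/m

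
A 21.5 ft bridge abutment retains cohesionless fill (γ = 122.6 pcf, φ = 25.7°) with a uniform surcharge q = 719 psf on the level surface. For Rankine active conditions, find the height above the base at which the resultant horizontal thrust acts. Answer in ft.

K_a = 0.3950.
Triangular part P₁ = ½K_aγH² = 11190 at H/3 = 7.167 ft; rectangular part P₂ = K_a q H = 6107 at H/2 = 10.75 ft.
ȳ = (P₁·7.167 + P₂·10.75)/(P₁+P₂) = 8.432 ft.

8.43 ft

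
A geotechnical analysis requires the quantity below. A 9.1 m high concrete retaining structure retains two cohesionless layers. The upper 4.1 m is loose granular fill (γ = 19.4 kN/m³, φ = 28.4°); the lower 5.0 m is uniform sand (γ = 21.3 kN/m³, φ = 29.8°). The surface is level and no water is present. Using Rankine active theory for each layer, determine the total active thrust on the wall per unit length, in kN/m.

K_a1 = tan²(45°−28.4°/2) = 0.3554; K_a2 = tan²(45°−29.8°/2) = 0.3360.
Layer 1: σ at base = K_a1 γ₁ h₁ = 28.27 kPa; P₁ = ½×28.27×4.1 = 57.94.
Layer 2: σ_v at top = γ₁h₁ = 79.54; σ_h top = K_a2×79.54 = 26.73; σ_h base = K_a2×(79.54+21.3×5.0) = 62.51.
P₂ = ½(26.73+62.51)×5.0 = 223.1. Total P_a = 57.94+223.1 = 281.0 kN/m.

281 kN/m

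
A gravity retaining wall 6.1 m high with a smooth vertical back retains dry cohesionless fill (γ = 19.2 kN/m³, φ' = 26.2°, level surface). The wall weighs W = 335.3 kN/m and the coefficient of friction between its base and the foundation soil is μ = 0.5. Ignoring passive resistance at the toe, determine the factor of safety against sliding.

1.21

K_a = tan²(45° − 26.2°/2) = 0.3874.
P_a = ½K_aγH² = 0.5×0.3874×19.2×6.1² = 138.4 kN/m, acting at H/3 = 2.033 m above the base.
FS_sliding = μW / P_a = 0.5×335.3 / 138.4 = 1.211.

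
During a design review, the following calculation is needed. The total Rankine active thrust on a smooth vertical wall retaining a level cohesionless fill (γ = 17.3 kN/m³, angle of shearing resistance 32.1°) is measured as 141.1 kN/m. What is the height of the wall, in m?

K_a = 0.3060. P_a = ½ K_a γ H² ⇒ H = √(2P_a/(K_a γ)).
H = √(2×141.1/(0.3060×17.3)) = 7.301 m.

7.30 m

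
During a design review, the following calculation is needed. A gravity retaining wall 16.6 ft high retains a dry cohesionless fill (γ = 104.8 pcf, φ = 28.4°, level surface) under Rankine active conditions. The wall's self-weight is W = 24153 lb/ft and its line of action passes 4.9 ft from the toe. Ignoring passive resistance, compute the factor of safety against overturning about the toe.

K_a = tan²(45° − 28.4°/2) = 0.3554.
P_a = ½K_aγH² = 0.5×0.3554×104.8×16.6² = 5131 lb/ft, acting at H/3 = 5.533 ft above the base.
Overturning moment M_o = P_a × H/3 = 5131 × 5.533 = 28390.
Resisting moment M_r = W × 4.9 = 24153 × 4.9 = 118300.
FS_overturning = M_r/M_o = 118300/28390 = 4.168.

4.17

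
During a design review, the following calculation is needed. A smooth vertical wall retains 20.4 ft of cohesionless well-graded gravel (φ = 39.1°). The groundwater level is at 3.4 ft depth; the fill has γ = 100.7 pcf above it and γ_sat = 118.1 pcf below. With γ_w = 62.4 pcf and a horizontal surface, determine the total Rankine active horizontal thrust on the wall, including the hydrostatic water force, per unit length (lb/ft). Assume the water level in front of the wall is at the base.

12300 lb/ft

K_a = tan²(45° − φ/2) = 0.2265.
γ' = 118.1 − 62.4 = 55.70 pcf. Depth below WT = 17.0 ft.
σ'_h at WT = K_a γ d_w = 77.54 psf; at base = 77.54 + K_a γ' × 17.0 = 292.0 psf.
P₁ (0–3.4 ft) = ½×77.54×3.4 = 131.8. P₂ (3.4–20.4 ft) = ½(77.54+292.0)×17.0 = 3141.
P_w = ½ γ_w h₂² = 0.5×62.4×17.0² = 9017. Total = 131.8+3141+9017 = 12290 lb/ft.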